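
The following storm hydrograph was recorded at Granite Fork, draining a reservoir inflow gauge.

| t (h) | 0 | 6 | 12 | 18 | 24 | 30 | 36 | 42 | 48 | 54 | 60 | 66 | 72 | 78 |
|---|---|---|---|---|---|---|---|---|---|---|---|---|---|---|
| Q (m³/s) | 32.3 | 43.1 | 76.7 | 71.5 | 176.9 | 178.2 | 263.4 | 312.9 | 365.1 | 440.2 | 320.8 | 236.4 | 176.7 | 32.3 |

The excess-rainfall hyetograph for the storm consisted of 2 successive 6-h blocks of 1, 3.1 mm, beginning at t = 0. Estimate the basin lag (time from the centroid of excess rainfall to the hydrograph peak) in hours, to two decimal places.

t_L ≈ 46.46 h

Centroid of excess rainfall: t_c = Σ P_i·t̄_i / ΣP_i = 7.5366 h (block centres at 3, 9 h).
Hydrograph peak occurs at t = 54 h, so basin lag t_L = 54 − 7.5366 = 46.46 h.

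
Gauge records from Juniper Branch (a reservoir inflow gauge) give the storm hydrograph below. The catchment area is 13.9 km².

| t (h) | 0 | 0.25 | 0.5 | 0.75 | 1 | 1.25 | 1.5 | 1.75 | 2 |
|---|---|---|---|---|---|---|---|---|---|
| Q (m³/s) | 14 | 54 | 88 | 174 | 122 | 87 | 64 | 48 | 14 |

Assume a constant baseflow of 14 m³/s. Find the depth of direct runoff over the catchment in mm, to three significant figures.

Direct runoff: 0.0, 40.0, 74.0, 160.0, 108.0, 73.0, 50.0, 34.0, 0.0 m³/s; ΣQ_DR = 539.0 m³/s.
V = ΣQ_DR · Δt = 539.0 × 900 s = 4.851 × 10^5 m³.
Over A = 13.9 km², depth = V / A = 34.9 mm.

d ≈ 34.9 mm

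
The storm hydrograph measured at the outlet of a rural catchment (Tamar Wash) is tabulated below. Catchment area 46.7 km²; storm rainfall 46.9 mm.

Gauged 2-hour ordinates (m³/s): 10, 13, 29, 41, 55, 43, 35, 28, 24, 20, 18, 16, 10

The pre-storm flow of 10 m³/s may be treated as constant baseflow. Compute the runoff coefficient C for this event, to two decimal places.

C ≈ 0.70

ΣQ_DR = 212.0 m³/s; V = ΣQ_DR·Δt = 1.526 × 10^6 m³.
Runoff depth d = V / A = 32.69 mm.
C = d / P = 32.69 / 46.9 = 0.70.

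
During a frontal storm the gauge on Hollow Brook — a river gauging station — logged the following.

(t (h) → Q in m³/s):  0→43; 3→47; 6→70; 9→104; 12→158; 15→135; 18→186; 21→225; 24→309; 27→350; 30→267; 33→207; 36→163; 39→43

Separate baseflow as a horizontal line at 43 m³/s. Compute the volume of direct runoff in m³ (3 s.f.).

Direct-runoff ordinates (Q − Q_b): 0.0, 4.0, 27.0, 61.0, 115.0, 92.0, 143.0, 182.0, 266.0, 307.0, 224.0, 164.0, 120.0, 0.0 m³/s.
ΣQ_DR = 1705 m³/s.
With Δt = 3 h = 10800 s, V = ΣQ_DR · Δt = 1705 × 10800 = 1.84 × 10^7 m³.

V ≈ 1.84 × 10^7 m³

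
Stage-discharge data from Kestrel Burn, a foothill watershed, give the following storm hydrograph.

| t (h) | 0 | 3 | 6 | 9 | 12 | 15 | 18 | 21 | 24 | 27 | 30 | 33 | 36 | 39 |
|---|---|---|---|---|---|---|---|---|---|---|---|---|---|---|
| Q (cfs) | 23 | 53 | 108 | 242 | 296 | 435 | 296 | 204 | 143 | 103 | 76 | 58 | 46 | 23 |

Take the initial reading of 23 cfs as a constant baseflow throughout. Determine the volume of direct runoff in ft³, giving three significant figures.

V ≈ 1.93 × 10^7 ft³

Direct-runoff ordinates (Q − Q_b): 0.0, 30.0, 85.0, 219.0, 273.0, 412.0, 273.0, 181.0, 120.0, 80.0, 53.0, 35.0, 23.0, 0.0 cfs.
ΣQ_DR = 1784 cfs.
With Δt = 3 h = 10800 s, V = ΣQ_DR · Δt = 1784 × 10800 = 1.93 × 10^7 ft³.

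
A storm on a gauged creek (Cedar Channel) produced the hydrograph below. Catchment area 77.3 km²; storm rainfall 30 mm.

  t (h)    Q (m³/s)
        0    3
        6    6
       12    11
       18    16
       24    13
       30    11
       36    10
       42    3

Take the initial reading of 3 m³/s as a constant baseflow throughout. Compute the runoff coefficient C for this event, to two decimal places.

C ≈ 0.46

ΣQ_DR = 49.00 m³/s; V = ΣQ_DR·Δt = 1.058 × 10^6 m³.
Runoff depth d = V / A = 13.69 mm.
C = d / P = 13.69 / 30 = 0.46.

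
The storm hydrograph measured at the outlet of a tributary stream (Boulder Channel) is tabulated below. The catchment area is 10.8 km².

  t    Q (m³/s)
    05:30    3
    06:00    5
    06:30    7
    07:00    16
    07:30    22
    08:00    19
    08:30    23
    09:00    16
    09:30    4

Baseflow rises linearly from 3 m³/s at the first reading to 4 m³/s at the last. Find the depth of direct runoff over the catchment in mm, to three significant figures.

Direct runoff: 0.00, 1.88, 3.75, 12.62, 18.50, 15.38, 19.25, 12.12, 0.00 m³/s; ΣQ_DR = 83.50 m³/s.
V = ΣQ_DR · Δt = 83.50 × 1800 s = 1.503 × 10^5 m³.
Over A = 10.8 km², depth = V / A = 13.9 mm.

d ≈ 13.9 mm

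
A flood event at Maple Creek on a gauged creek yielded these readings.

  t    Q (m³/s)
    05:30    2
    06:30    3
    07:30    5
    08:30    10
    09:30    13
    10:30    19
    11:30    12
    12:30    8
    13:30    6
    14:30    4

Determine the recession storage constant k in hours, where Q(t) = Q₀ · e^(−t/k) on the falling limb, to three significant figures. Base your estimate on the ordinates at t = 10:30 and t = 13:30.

On the falling limb, Q drops from 19 to 6 m³/s between t = 10:30 and t = 13:30 (Δt = 3 h).
k = −Δt / ln(Q₂/Q₁) = −3 / ln(6/19) = 2.60 h.

k ≈ 2.60 h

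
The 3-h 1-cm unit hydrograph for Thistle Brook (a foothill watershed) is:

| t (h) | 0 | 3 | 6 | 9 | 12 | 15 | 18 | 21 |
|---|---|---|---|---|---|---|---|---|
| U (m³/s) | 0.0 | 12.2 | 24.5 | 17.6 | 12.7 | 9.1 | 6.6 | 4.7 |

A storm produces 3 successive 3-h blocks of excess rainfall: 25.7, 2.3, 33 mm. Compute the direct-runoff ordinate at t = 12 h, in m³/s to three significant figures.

Q ≈ 118 m³/s

By discrete convolution, Q_j = Σ (P_i / 10 mm) · U_{j−i}.
At t = 12 h (j=4): Q = (25.7/10)·12.7 + (2.3/10)·17.6 + (33/10)·24.5 = 118 m³/s.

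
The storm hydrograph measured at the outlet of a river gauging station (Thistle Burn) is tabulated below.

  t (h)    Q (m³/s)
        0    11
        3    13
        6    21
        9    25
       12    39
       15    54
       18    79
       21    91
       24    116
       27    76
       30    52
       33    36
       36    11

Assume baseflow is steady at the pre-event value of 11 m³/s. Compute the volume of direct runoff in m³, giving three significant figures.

V ≈ 5.19 × 10^6 m³

Direct-runoff ordinates (Q − Q_b): 0.0, 2.0, 10.0, 14.0, 28.0, 43.0, 68.0, 80.0, 105.0, 65.0, 41.0, 25.0, 0.0 m³/s.
ΣQ_DR = 481.0 m³/s.
With Δt = 3 h = 10800 s, V = ΣQ_DR · Δt = 481.0 × 10800 = 5.19 × 10^6 m³.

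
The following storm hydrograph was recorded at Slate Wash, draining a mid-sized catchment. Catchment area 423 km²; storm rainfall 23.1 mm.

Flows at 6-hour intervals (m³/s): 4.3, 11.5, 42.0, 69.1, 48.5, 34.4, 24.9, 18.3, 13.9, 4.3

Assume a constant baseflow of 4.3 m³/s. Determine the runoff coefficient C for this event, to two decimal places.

C ≈ 0.50

ΣQ_DR = 228.2 m³/s; V = ΣQ_DR·Δt = 4.929 × 10^6 m³.
Runoff depth d = V / A = 11.65 mm.
C = d / P = 11.65 / 23.1 = 0.50.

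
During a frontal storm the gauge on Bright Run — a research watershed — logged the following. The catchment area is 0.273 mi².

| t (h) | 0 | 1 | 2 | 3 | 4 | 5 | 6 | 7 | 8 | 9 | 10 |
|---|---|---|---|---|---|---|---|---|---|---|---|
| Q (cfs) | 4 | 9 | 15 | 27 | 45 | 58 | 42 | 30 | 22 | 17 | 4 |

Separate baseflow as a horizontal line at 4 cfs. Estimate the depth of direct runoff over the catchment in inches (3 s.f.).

d ≈ 1.30 in

Direct runoff: 0.0, 5.0, 11.0, 23.0, 41.0, 54.0, 38.0, 26.0, 18.0, 13.0, 0.0 cfs; ΣQ_DR = 229.0 cfs.
V = ΣQ_DR · Δt = 229.0 × 3600 s = 8.244 × 10^5 ft³.
Over A = 0.273 mi², depth = V / A = 1.30 in.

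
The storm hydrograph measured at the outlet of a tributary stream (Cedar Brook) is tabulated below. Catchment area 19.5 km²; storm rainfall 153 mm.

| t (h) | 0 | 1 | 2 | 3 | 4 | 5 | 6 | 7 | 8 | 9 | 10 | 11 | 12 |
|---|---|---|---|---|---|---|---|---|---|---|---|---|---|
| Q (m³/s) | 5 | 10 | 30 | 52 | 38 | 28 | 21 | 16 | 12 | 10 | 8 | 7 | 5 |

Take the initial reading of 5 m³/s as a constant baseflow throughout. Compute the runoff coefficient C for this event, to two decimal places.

ΣQ_DR = 177.0 m³/s; V = ΣQ_DR·Δt = 6.372 × 10^5 m³.
Runoff depth d = V / A = 32.68 mm.
C = d / P = 32.68 / 153 = 0.21.

C ≈ 0.21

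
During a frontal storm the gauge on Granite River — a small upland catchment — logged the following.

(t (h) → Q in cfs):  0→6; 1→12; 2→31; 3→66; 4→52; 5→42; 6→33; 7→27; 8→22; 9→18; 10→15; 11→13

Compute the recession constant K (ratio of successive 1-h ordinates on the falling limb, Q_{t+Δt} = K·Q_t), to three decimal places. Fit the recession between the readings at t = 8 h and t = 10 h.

Using the recession-limb readings at t = 8 h and t = 10 h: Q falls from 22 to 15 cfs over 2 intervals.
K = (Q₂/Q₁)^(1/2) = (15/22)^(1/2) = 0.826.

K ≈ 0.826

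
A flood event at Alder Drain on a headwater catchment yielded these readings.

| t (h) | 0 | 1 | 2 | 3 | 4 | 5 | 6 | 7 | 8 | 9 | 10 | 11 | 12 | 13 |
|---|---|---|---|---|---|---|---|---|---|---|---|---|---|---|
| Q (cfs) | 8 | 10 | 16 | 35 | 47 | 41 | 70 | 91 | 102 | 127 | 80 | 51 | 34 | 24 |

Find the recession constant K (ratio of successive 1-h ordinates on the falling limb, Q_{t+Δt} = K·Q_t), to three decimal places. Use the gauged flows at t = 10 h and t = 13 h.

K ≈ 0.669

Using the recession-limb readings at t = 10 h and t = 13 h: Q falls from 80 to 24 cfs over 3 intervals.
K = (Q₂/Q₁)^(1/3) = (24/80)^(1/3) = 0.669.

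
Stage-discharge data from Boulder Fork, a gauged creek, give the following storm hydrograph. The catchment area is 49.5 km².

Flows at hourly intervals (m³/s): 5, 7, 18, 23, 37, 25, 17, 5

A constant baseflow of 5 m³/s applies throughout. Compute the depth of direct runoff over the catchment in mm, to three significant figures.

Direct runoff: 0.0, 2.0, 13.0, 18.0, 32.0, 20.0, 12.0, 0.0 m³/s; ΣQ_DR = 97.00 m³/s.
V = ΣQ_DR · Δt = 97.00 × 3600 s = 3.492 × 10^5 m³.
Over A = 49.5 km², depth = V / A = 7.05 mm.

d ≈ 7.05 mm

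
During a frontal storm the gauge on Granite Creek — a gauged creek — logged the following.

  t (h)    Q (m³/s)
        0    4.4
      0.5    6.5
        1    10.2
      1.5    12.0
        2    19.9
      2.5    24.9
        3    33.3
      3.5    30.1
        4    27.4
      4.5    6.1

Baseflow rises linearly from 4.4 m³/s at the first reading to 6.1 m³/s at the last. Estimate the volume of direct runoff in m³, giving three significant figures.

V ≈ 2.20 × 10^5 m³

Direct-runoff ordinates (Q − Q_b): 0.00, 1.91, 5.42, 7.03, 14.74, 19.56, 27.77, 24.38, 21.49, 0.00 m³/s.
ΣQ_DR = 122.3 m³/s.
With Δt = 0.5 h = 1800 s, V = ΣQ_DR · Δt = 122.3 × 1800 = 2.20 × 10^5 m³.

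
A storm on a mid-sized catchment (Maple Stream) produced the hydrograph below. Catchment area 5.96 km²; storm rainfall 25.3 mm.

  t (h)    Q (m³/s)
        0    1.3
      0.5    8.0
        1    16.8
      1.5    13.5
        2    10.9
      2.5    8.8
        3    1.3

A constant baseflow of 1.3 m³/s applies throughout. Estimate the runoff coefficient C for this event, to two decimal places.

C ≈ 0.61

ΣQ_DR = 51.50 m³/s; V = ΣQ_DR·Δt = 92700 m³.
Runoff depth d = V / A = 15.55 mm.
C = d / P = 15.55 / 25.3 = 0.61.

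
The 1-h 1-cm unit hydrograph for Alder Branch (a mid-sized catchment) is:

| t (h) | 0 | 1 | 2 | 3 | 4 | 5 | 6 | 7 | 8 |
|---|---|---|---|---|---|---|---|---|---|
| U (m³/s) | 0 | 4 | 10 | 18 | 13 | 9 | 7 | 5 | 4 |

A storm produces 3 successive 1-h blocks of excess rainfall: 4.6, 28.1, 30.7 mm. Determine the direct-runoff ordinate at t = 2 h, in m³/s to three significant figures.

Q ≈ 15.8 m³/s

By discrete convolution, Q_j = Σ (P_i / 10 mm) · U_{j−i}.
At t = 2 h (j=2): Q = (4.6/10)·10 + (28.1/10)·4 + (30.7/10)·0 = 15.8 m³/s.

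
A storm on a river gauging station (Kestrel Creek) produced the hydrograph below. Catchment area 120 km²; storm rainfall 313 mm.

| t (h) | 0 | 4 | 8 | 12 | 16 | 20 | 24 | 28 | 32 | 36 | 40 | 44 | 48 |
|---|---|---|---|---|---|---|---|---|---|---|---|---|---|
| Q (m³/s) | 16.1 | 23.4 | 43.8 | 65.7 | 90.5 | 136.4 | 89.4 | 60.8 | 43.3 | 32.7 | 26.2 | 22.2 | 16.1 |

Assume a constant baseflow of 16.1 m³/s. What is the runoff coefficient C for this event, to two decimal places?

C ≈ 0.18

ΣQ_DR = 457.3 m³/s; V = ΣQ_DR·Δt = 6.585 × 10^6 m³.
Runoff depth d = V / A = 54.88 mm.
C = d / P = 54.88 / 313 = 0.18.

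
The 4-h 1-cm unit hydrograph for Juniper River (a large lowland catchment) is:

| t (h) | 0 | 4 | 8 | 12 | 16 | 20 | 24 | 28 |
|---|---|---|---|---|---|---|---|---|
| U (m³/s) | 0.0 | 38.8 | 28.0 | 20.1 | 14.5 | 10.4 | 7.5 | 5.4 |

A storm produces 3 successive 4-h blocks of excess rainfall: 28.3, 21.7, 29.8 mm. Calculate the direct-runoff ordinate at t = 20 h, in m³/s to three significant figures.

By discrete convolution, Q_j = Σ (P_i / 10 mm) · U_{j−i}.
At t = 20 h (j=5): Q = (28.3/10)·10.4 + (21.7/10)·14.5 + (29.8/10)·20.1 = 121 m³/s.

Q ≈ 121 m³/s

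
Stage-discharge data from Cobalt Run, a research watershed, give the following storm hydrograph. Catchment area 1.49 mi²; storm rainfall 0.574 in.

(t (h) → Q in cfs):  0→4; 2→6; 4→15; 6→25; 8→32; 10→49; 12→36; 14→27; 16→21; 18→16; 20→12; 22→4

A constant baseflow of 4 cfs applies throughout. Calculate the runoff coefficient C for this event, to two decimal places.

C ≈ 0.72

ΣQ_DR = 199.0 cfs; V = ΣQ_DR·Δt = 1.433 × 10^6 ft³.
Runoff depth d = V / A = 0.4139 in.
C = d / P = 0.4139 / 0.574 = 0.72.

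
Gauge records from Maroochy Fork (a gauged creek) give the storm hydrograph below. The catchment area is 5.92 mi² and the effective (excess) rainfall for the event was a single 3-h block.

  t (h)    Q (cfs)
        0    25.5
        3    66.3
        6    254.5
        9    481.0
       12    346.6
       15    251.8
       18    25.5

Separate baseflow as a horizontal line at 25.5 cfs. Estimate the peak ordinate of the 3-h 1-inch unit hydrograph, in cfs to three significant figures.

U_p ≈ 456 cfs

Direct runoff: 0.0, 40.8, 229.0, 455.5, 321.1, 226.3, 0.0 cfs; ΣQ_DR = 1273 cfs, peak = 455.5 cfs.
Runoff depth d = ΣQ_DR·Δt / A = 1273 × 10800 / (5.92 mi²) = 0.9994 in.
The 1-inch UH is the DRH scaled by (1 in)/d, so U_p = 455.5 × 1/0.9994 = 456 cfs.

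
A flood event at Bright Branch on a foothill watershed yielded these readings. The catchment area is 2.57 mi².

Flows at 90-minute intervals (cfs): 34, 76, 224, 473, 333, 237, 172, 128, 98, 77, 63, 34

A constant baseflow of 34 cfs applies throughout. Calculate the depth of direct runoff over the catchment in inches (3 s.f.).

Direct runoff: 0.0, 42.0, 190.0, 439.0, 299.0, 203.0, 138.0, 94.0, 64.0, 43.0, 29.0, 0.0 cfs; ΣQ_DR = 1541 cfs.
V = ΣQ_DR · Δt = 1541 × 5400 s = 8.321 × 10^6 ft³.
Over A = 2.57 mi², depth = V / A = 1.39 in.

d ≈ 1.39 in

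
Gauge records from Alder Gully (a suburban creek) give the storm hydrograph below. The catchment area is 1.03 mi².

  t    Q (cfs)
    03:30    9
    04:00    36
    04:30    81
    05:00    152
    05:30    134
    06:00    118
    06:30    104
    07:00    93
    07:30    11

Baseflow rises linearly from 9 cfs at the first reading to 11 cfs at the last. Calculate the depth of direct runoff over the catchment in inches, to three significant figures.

d ≈ 0.487 in

Direct runoff: 0.00, 26.75, 71.50, 142.25, 124.00, 107.75, 93.50, 82.25, 0.00 cfs; ΣQ_DR = 648.0 cfs.
V = ΣQ_DR · Δt = 648.0 × 1800 s = 1.166 × 10^6 ft³.
Over A = 1.03 mi², depth = V / A = 0.487 in.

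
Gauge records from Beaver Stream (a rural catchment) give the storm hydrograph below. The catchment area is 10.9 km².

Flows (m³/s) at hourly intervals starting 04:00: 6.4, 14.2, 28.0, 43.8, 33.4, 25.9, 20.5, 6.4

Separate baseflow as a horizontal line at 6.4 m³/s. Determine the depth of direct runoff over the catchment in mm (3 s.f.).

d ≈ 42.1 mm

Direct runoff: 0.0, 7.8, 21.6, 37.4, 27.0, 19.5, 14.1, 0.0 m³/s; ΣQ_DR = 127.4 m³/s.
V = ΣQ_DR · Δt = 127.4 × 3600 s = 4.586 × 10^5 m³.
Over A = 10.9 km², depth = V / A = 42.1 mm.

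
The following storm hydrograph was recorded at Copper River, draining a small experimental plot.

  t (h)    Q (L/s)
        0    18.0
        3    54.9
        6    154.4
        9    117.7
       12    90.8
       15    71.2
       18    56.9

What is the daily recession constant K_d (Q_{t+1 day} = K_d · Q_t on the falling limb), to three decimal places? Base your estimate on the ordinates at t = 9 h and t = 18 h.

K_d ≈ 0.144

Between t = 9 h and t = 18 h the flow falls from 117.7 to 56.9 L/s over 3×3 h = 9 h.
Per-interval ratio K = (56.9/117.7)^(1/3) = 0.7848; K_d = K^(24/3) = 0.144.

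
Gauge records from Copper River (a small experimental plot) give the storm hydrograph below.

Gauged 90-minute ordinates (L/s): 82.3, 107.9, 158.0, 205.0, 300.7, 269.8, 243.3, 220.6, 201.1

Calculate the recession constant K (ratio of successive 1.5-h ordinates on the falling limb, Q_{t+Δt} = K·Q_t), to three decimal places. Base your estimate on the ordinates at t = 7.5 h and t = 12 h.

K ≈ 0.907

Using the recession-limb readings at t = 7.5 h and t = 12 h: Q falls from 269.8 to 201.1 L/s over 3 intervals.
K = (Q₂/Q₁)^(1/3) = (201.1/269.8)^(1/3) = 0.907.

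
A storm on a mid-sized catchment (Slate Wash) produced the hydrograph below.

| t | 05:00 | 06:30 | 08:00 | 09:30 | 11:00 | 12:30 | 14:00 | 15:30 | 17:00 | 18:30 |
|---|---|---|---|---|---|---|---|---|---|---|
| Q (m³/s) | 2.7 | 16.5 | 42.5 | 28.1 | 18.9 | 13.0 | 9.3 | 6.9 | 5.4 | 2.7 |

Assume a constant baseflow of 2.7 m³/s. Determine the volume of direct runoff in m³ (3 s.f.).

Direct-runoff ordinates (Q − Q_b): 0.0, 13.8, 39.8, 25.4, 16.2, 10.3, 6.6, 4.2, 2.7, 0.0 m³/s.
ΣQ_DR = 119.0 m³/s.
With Δt = 1.5 h = 5400 s, V = ΣQ_DR · Δt = 119.0 × 5400 = 6.43 × 10^5 m³.

V ≈ 6.43 × 10^5 m³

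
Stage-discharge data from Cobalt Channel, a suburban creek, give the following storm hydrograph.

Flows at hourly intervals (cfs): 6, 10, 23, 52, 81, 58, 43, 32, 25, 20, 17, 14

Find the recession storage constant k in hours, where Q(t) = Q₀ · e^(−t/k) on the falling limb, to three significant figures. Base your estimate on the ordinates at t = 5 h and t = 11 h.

On the falling limb, Q drops from 58 to 14 cfs between t = 5 h and t = 11 h (Δt = 6 h).
k = −Δt / ln(Q₂/Q₁) = −6 / ln(14/58) = 4.22 h.

k ≈ 4.22 h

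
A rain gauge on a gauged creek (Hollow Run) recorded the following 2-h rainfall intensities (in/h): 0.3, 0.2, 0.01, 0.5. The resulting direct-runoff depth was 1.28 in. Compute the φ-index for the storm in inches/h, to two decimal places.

Only the 3 blocks with intensity above φ contribute runoff: 0.3, 0.2, 0.5 in/h.
Σ(I−φ)·Δt = d  ⇒  (0.3+0.2+0.5 − 3φ)·2 = 1.28
φ = (1.000 − 1.28/2) / 3 = 0.12 in/h.

φ ≈ 0.12 in/h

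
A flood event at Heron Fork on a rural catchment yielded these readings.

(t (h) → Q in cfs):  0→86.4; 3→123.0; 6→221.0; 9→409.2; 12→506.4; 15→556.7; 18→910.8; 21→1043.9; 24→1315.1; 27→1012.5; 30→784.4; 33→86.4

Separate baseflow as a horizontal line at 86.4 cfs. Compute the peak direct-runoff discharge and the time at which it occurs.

Q_p = 1228.7 cfs at t = 24 h

Subtracting baseflow gives direct-runoff ordinates: 0.0, 36.6, 134.6, 322.8, 420.0, 470.3, 824.4, 957.5, 1228.7, 926.1, 698.0, 0.0 cfs.
The maximum is 1228.7 cfs, occurring at the reading for t = 24 h.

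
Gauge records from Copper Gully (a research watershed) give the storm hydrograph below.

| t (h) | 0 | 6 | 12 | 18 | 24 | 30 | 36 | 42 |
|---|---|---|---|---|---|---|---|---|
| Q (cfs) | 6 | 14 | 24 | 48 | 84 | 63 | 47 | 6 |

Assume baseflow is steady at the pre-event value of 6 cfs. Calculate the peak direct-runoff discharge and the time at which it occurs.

Q_p = 78.0 cfs at t = 24 h

Subtracting baseflow gives direct-runoff ordinates: 0.0, 8.0, 18.0, 42.0, 78.0, 57.0, 41.0, 0.0 cfs.
The maximum is 78.0 cfs, occurring at the reading for t = 24 h.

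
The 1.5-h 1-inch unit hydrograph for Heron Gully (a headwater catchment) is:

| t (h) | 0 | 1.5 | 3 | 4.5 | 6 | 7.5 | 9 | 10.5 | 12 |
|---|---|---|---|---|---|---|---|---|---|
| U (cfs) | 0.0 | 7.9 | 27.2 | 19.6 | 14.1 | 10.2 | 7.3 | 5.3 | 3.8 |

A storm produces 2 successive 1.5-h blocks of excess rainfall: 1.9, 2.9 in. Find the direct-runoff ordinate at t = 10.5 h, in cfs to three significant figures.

Q ≈ 31.2 cfs

By discrete convolution, Q_j = Σ (P_i / 1 in) · U_{j−i}.
At t = 10.5 h (j=7): Q = (1.9/1)·5.3 + (2.9/1)·7.3 = 31.2 cfs.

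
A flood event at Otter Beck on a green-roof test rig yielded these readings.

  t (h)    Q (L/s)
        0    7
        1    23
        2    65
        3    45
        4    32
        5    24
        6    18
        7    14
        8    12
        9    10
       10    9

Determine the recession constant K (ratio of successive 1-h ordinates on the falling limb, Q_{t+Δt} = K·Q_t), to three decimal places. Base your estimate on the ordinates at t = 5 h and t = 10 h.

Using the recession-limb readings at t = 5 h and t = 10 h: Q falls from 24 to 9 L/s over 5 intervals.
K = (Q₂/Q₁)^(1/5) = (9/24)^(1/5) = 0.822.

K ≈ 0.822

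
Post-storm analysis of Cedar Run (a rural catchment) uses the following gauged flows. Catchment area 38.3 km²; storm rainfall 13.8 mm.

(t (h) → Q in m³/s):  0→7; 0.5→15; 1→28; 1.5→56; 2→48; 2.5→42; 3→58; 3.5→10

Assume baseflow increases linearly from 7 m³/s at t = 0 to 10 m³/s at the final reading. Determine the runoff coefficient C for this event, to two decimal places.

C ≈ 0.67

ΣQ_DR = 196.0 m³/s; V = ΣQ_DR·Δt = 3.528 × 10^5 m³.
Runoff depth d = V / A = 9.211 mm.
C = d / P = 9.211 / 13.8 = 0.67.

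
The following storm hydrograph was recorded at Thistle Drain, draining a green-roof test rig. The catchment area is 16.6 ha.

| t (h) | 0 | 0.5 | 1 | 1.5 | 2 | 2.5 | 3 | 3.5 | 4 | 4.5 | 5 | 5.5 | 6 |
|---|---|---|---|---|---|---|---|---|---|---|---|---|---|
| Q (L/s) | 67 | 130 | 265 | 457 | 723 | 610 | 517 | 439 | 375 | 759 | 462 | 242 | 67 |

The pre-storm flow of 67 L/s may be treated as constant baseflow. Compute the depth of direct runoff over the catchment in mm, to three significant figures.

Direct runoff: 0.0, 63.0, 198.0, 390.0, 656.0, 543.0, 450.0, 372.0, 308.0, 692.0, 395.0, 175.0, 0.0 L/s; ΣQ_DR = 4242 L/s.
V = ΣQ_DR · Δt = 4242 × 1800 s = 7.636 × 10^6 L.
Over A = 16.6 ha, depth = V / A = 46.0 mm.

d ≈ 46.0 mm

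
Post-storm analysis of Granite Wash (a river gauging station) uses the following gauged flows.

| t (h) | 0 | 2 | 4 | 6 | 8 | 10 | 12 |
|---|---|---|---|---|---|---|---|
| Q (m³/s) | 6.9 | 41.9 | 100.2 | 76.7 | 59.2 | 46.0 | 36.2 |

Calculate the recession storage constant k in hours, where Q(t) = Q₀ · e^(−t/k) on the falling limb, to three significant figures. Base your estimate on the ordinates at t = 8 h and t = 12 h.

k ≈ 8.13 h

On the falling limb, Q drops from 59.2 to 36.2 m³/s between t = 8 h and t = 12 h (Δt = 4 h).
k = −Δt / ln(Q₂/Q₁) = −4 / ln(36.2/59.2) = 8.13 h.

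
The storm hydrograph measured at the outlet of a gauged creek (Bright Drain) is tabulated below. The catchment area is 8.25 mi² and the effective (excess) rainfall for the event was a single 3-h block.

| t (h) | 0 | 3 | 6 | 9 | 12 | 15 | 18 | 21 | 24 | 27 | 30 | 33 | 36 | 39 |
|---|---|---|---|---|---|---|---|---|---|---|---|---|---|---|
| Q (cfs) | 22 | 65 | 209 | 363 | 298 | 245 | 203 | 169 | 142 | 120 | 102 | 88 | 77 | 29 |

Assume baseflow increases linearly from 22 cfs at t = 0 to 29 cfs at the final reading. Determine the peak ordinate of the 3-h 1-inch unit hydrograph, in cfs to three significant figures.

Direct runoff: 0.00, 42.46, 185.92, 339.38, 273.85, 220.31, 177.77, 143.23, 115.69, 93.15, 74.62, 60.08, 48.54, 0.00 cfs; ΣQ_DR = 1775 cfs, peak = 339.38 cfs.
Runoff depth d = ΣQ_DR·Δt / A = 1775 × 10800 / (8.25 mi²) = 1.000 in.
The 1-inch UH is the DRH scaled by (1 in)/d, so U_p = 339.38 × 1/1.000 = 339 cfs.

U_p ≈ 339 cfs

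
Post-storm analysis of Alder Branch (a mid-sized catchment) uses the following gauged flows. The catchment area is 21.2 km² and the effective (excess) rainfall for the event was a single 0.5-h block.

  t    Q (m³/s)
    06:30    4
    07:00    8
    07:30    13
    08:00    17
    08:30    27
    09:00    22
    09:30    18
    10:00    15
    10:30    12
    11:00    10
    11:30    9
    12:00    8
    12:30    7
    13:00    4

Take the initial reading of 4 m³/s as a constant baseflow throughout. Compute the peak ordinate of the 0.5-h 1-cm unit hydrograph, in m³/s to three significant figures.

Direct runoff: 0.0, 4.0, 9.0, 13.0, 23.0, 18.0, 14.0, 11.0, 8.0, 6.0, 5.0, 4.0, 3.0, 0.0 m³/s; ΣQ_DR = 118.0 m³/s, peak = 23.0 m³/s.
Runoff depth d = ΣQ_DR·Δt / A = 118.0 × 1800 / (21.2 km²) = 10.02 mm.
The 1-cm UH is the DRH scaled by (10 mm)/d, so U_p = 23.0 × 10/10.02 = 23.0 m³/s.

U_p ≈ 23.0 m³/s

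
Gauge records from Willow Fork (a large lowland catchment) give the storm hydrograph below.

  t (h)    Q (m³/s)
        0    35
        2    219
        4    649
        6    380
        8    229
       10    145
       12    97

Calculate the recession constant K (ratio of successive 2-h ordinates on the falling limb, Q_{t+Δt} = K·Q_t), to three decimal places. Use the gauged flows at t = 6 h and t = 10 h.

Using the recession-limb readings at t = 6 h and t = 10 h: Q falls from 380 to 145 m³/s over 2 intervals.
K = (Q₂/Q₁)^(1/2) = (145/380)^(1/2) = 0.618.

K ≈ 0.618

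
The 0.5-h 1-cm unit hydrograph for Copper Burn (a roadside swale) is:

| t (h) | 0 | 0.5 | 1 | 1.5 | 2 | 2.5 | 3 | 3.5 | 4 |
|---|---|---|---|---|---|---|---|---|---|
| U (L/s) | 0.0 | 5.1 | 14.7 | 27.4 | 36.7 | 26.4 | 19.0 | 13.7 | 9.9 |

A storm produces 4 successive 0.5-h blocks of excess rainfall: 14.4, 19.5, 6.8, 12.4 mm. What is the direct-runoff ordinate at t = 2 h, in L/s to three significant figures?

Q ≈ 123 L/s

By discrete convolution, Q_j = Σ (P_i / 10 mm) · U_{j−i}.
At t = 2 h (j=4): Q = (14.4/10)·36.7 + (19.5/10)·27.4 + (6.8/10)·14.7 + (12.4/10)·5.1 = 123 L/s.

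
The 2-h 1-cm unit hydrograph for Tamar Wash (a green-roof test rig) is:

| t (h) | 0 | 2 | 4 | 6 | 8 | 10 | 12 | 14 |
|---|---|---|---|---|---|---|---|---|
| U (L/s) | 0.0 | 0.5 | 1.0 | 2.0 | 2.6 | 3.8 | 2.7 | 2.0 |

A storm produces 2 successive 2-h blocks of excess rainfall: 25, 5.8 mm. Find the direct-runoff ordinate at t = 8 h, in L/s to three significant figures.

Q ≈ 7.66 L/s

By discrete convolution, Q_j = Σ (P_i / 10 mm) · U_{j−i}.
At t = 8 h (j=4): Q = (25/10)·2.6 + (5.8/10)·2.0 = 7.66 L/s.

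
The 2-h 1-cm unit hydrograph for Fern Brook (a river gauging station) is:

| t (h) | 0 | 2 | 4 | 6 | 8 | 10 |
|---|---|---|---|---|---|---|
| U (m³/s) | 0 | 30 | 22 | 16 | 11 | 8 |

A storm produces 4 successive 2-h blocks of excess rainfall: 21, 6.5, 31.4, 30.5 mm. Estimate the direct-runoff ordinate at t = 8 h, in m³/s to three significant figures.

By discrete convolution, Q_j = Σ (P_i / 10 mm) · U_{j−i}.
At t = 8 h (j=4): Q = (21/10)·11 + (6.5/10)·16 + (31.4/10)·22 + (30.5/10)·30 = 194 m³/s.

Q ≈ 194 m³/s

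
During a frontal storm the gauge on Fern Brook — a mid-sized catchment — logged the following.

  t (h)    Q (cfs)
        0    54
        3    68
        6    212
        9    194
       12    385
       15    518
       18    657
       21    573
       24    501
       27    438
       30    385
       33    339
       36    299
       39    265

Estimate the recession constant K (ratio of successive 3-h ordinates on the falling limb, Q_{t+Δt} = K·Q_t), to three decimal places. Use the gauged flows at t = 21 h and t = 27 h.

K ≈ 0.874

Using the recession-limb readings at t = 21 h and t = 27 h: Q falls from 573 to 438 cfs over 2 intervals.
K = (Q₂/Q₁)^(1/2) = (438/573)^(1/2) = 0.874.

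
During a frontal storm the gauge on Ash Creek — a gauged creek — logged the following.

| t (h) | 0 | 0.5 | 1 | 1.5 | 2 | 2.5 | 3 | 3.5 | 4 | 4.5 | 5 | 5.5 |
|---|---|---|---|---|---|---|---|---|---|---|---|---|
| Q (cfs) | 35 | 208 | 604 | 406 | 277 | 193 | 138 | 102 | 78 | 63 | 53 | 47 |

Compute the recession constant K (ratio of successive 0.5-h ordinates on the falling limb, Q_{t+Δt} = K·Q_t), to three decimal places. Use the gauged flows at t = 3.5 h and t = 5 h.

K ≈ 0.804

Using the recession-limb readings at t = 3.5 h and t = 5 h: Q falls from 102 to 53 cfs over 3 intervals.
K = (Q₂/Q₁)^(1/3) = (53/102)^(1/3) = 0.804.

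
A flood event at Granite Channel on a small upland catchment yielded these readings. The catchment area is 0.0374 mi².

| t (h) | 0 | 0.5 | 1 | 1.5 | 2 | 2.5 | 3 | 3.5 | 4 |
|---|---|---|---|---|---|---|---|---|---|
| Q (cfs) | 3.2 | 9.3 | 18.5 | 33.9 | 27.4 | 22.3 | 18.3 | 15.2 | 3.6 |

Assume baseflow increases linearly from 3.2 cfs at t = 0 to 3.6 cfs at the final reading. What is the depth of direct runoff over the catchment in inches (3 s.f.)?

Direct runoff: 0.00, 6.05, 15.20, 30.55, 24.00, 18.85, 14.80, 11.65, 0.00 cfs; ΣQ_DR = 121.1 cfs.
V = ΣQ_DR · Δt = 121.1 × 1800 s = 2.180 × 10^5 ft³.
Over A = 0.0374 mi², depth = V / A = 2.51 in.

d ≈ 2.51 in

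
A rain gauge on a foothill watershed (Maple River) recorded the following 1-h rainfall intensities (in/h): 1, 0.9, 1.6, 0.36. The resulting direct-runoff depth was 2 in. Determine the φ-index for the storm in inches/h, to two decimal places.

Only the 3 blocks with intensity above φ contribute runoff: 1, 0.9, 1.6 in/h.
Σ(I−φ)·Δt = d  ⇒  (1+0.9+1.6 − 3φ)·1 = 2
φ = (3.500 − 2/1) / 3 = 0.50 in/h.

φ ≈ 0.50 in/h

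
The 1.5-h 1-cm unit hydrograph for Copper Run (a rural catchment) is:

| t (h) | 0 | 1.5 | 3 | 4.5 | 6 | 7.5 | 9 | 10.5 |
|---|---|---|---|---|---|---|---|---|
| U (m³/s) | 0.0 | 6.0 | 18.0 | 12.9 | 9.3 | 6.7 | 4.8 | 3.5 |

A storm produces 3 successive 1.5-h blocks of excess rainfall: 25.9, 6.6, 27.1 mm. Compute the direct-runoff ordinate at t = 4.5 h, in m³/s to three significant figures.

By discrete convolution, Q_j = Σ (P_i / 10 mm) · U_{j−i}.
At t = 4.5 h (j=3): Q = (25.9/10)·12.9 + (6.6/10)·18.0 + (27.1/10)·6.0 = 61.6 m³/s.

Q ≈ 61.6 m³/s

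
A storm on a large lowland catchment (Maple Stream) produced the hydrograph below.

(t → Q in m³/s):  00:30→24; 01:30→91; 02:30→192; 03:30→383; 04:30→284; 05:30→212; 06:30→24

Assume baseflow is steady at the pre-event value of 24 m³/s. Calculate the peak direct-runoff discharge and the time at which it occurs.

Subtracting baseflow gives direct-runoff ordinates: 0.0, 67.0, 168.0, 359.0, 260.0, 188.0, 0.0 m³/s.
The maximum is 359.0 m³/s, occurring at the reading for t = 03:30.

Q_p = 359.0 m³/s at t = 03:30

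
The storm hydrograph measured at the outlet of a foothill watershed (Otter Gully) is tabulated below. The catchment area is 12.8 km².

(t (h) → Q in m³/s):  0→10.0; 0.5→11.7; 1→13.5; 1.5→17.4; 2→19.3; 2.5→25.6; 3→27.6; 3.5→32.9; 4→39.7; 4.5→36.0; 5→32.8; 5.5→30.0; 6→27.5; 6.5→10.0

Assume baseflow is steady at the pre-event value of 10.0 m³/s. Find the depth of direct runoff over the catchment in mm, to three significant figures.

Direct runoff: 0.0, 1.7, 3.5, 7.4, 9.3, 15.6, 17.6, 22.9, 29.7, 26.0, 22.8, 20.0, 17.5, 0.0 m³/s; ΣQ_DR = 194.0 m³/s.
V = ΣQ_DR · Δt = 194.0 × 1800 s = 3.492 × 10^5 m³.
Over A = 12.8 km², depth = V / A = 27.3 mm.

d ≈ 27.3 mm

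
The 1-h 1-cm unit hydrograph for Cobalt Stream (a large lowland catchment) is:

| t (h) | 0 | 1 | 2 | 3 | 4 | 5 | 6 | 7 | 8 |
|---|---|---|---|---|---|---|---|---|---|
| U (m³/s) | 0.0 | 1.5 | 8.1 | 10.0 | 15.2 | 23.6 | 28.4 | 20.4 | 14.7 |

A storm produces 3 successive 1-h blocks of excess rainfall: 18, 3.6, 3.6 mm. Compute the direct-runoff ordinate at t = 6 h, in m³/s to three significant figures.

Q ≈ 65.1 m³/s

By discrete convolution, Q_j = Σ (P_i / 10 mm) · U_{j−i}.
At t = 6 h (j=6): Q = (18/10)·28.4 + (3.6/10)·23.6 + (3.6/10)·15.2 = 65.1 m³/s.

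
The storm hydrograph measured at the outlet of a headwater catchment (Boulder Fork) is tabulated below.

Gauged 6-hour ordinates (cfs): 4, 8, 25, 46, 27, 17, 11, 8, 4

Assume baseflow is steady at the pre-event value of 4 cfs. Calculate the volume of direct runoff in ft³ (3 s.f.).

V ≈ 2.46 × 10^6 ft³

Direct-runoff ordinates (Q − Q_b): 0.0, 4.0, 21.0, 42.0, 23.0, 13.0, 7.0, 4.0, 0.0 cfs.
ΣQ_DR = 114.0 cfs.
With Δt = 6 h = 21600 s, V = ΣQ_DR · Δt = 114.0 × 21600 = 2.46 × 10^6 ft³.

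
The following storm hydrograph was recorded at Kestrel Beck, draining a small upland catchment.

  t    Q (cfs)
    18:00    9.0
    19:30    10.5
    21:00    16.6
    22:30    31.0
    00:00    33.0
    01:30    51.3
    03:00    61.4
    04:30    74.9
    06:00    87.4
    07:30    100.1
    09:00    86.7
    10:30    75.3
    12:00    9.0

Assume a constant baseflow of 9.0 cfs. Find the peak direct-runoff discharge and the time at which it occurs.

Q_p = 91.1 cfs at t = 07:30

Subtracting baseflow gives direct-runoff ordinates: 0.0, 1.5, 7.6, 22.0, 24.0, 42.3, 52.4, 65.9, 78.4, 91.1, 77.7, 66.3, 0.0 cfs.
The maximum is 91.1 cfs, occurring at the reading for t = 07:30.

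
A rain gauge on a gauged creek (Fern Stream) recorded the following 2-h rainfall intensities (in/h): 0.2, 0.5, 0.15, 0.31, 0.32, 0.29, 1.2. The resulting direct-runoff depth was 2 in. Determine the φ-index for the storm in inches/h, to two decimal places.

Only the 2 blocks with intensity above φ contribute runoff: 0.5, 1.2 in/h.
Σ(I−φ)·Δt = d  ⇒  (0.5+1.2 − 2φ)·2 = 2
φ = (1.700 − 2/2) / 2 = 0.35 in/h.

φ ≈ 0.35 in/h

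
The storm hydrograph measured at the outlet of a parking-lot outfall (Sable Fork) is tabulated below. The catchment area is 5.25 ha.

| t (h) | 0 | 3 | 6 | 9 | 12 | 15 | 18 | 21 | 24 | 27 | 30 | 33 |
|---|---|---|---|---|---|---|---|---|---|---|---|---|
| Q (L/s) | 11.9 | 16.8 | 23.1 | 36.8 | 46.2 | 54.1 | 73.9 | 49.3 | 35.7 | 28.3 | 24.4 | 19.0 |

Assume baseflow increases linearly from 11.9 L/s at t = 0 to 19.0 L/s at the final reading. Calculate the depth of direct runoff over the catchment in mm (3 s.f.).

Direct runoff: 0.00, 4.25, 9.91, 22.96, 31.72, 38.97, 58.13, 32.88, 18.64, 10.59, 6.05, 0.00 L/s; ΣQ_DR = 234.1 L/s.
V = ΣQ_DR · Δt = 234.1 × 10800 s = 2.528 × 10^6 L.
Over A = 5.25 ha, depth = V / A = 48.2 mm.

d ≈ 48.2 mm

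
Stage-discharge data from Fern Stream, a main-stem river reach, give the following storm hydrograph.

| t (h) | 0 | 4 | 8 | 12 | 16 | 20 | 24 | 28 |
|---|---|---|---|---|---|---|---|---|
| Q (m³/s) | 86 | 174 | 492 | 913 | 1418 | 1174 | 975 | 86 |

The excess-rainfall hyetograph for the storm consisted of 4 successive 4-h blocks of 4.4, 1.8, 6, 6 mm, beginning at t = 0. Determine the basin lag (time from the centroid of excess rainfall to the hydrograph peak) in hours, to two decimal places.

Centroid of excess rainfall: t_c = Σ P_i·t̄_i / ΣP_i = 8.9890 h (block centres at 2, 6, 10, 14 h).
Hydrograph peak occurs at t = 16 h, so basin lag t_L = 16 − 8.9890 = 7.01 h.

t_L ≈ 7.01 h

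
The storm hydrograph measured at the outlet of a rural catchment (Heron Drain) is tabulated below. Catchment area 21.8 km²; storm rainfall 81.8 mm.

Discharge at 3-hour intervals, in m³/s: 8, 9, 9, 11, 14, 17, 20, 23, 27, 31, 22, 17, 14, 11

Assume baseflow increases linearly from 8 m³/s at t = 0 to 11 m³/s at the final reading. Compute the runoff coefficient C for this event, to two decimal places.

C ≈ 0.61

ΣQ_DR = 100.0 m³/s; V = ΣQ_DR·Δt = 1.080 × 10^6 m³.
Runoff depth d = V / A = 49.54 mm.
C = d / P = 49.54 / 81.8 = 0.61.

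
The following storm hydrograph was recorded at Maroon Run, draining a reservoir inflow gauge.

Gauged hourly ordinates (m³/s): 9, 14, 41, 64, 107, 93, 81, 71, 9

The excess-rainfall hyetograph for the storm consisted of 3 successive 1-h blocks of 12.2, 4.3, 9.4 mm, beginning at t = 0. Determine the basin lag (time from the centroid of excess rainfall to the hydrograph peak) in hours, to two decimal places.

Centroid of excess rainfall: t_c = Σ P_i·t̄_i / ΣP_i = 1.3919 h (block centres at 0.5, 1.5, 2.5 h).
Hydrograph peak occurs at t = 4 h, so basin lag t_L = 4 − 1.3919 = 2.61 h.

t_L ≈ 2.61 h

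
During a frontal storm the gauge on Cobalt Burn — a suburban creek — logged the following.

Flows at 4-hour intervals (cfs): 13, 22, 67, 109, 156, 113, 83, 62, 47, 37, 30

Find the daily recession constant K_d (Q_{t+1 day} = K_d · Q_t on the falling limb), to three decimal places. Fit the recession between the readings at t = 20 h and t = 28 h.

K_d ≈ 0.165

Between t = 20 h and t = 28 h the flow falls from 113 to 62 cfs over 2×4 h = 8 h.
Per-interval ratio K = (62/113)^(1/2) = 0.7407; K_d = K^(24/4) = 0.165.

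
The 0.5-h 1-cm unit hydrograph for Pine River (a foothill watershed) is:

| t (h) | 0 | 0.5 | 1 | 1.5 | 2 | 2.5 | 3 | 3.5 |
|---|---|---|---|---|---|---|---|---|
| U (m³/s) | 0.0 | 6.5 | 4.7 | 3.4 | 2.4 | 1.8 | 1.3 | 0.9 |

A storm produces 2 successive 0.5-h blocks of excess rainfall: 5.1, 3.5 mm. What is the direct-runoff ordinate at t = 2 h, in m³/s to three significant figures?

Q ≈ 2.41 m³/s

By discrete convolution, Q_j = Σ (P_i / 10 mm) · U_{j−i}.
At t = 2 h (j=4): Q = (5.1/10)·2.4 + (3.5/10)·3.4 = 2.41 m³/s.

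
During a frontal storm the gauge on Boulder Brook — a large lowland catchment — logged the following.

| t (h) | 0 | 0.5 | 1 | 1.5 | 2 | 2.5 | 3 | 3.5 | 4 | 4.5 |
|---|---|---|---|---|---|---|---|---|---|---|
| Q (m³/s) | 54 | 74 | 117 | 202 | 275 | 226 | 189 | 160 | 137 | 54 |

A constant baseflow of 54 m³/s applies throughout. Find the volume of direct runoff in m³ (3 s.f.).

Direct-runoff ordinates (Q − Q_b): 0.0, 20.0, 63.0, 148.0, 221.0, 172.0, 135.0, 106.0, 83.0, 0.0 m³/s.
ΣQ_DR = 948.0 m³/s.
With Δt = 0.5 h = 1800 s, V = ΣQ_DR · Δt = 948.0 × 1800 = 1.71 × 10^6 m³.

V ≈ 1.71 × 10^6 m³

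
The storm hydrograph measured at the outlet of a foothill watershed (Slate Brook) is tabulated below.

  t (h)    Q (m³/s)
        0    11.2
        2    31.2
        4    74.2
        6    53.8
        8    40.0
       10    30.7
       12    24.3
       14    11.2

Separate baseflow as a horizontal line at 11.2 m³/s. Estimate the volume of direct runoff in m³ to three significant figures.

Direct-runoff ordinates (Q − Q_b): 0.0, 20.0, 63.0, 42.6, 28.8, 19.5, 13.1, 0.0 m³/s.
ΣQ_DR = 187.0 m³/s.
With Δt = 2 h = 7200 s, V = ΣQ_DR · Δt = 187.0 × 7200 = 1.35 × 10^6 m³.

V ≈ 1.35 × 10^6 m³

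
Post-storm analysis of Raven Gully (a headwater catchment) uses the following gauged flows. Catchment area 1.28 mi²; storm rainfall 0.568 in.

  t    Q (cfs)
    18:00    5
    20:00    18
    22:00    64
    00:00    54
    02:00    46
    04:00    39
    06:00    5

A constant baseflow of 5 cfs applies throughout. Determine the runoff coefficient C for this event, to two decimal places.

C ≈ 0.84

ΣQ_DR = 196.0 cfs; V = ΣQ_DR·Δt = 1.411 × 10^6 ft³.
Runoff depth d = V / A = 0.4746 in.
C = d / P = 0.4746 / 0.568 = 0.84.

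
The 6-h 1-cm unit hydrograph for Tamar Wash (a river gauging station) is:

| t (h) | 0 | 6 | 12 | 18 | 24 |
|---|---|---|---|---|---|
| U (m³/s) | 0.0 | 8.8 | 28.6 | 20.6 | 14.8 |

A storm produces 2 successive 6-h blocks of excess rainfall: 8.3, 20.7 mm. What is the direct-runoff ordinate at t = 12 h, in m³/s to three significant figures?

Q ≈ 42.0 m³/s

By discrete convolution, Q_j = Σ (P_i / 10 mm) · U_{j−i}.
At t = 12 h (j=2): Q = (8.3/10)·28.6 + (20.7/10)·8.8 = 42.0 m³/s.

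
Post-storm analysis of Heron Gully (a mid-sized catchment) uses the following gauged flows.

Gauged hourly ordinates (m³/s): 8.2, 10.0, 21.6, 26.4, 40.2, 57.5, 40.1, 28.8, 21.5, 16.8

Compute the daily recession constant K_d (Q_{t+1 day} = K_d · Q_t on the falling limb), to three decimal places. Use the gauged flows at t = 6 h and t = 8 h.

K_d ≈ 0.001

Between t = 6 h and t = 8 h the flow falls from 40.1 to 21.5 m³/s over 2×1 h = 2 h.
Per-interval ratio K = (21.5/40.1)^(1/2) = 0.7322; K_d = K^(24/1) = 0.001.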